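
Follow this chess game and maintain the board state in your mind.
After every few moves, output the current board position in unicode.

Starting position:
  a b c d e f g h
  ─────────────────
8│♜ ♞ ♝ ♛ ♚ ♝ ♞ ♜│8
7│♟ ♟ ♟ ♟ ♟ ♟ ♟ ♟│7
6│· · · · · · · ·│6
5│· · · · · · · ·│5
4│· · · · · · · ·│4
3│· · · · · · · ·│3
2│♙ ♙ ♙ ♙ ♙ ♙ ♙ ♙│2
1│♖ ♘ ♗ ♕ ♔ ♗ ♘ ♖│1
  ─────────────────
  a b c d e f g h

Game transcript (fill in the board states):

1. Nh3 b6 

  a b c d e f g h
  ─────────────────
8│♜ ♞ ♝ ♛ ♚ ♝ ♞ ♜│8
7│♟ · ♟ ♟ ♟ ♟ ♟ ♟│7
6│· ♟ · · · · · ·│6
5│· · · · · · · ·│5
4│· · · · · · · ·│4
3│· · · · · · · ♘│3
2│♙ ♙ ♙ ♙ ♙ ♙ ♙ ♙│2
1│♖ ♘ ♗ ♕ ♔ ♗ · ♖│1
  ─────────────────
  a b c d e f g h

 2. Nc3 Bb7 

  a b c d e f g h
  ─────────────────
8│♜ ♞ · ♛ ♚ ♝ ♞ ♜│8
7│♟ ♝ ♟ ♟ ♟ ♟ ♟ ♟│7
6│· ♟ · · · · · ·│6
5│· · · · · · · ·│5
4│· · · · · · · ·│4
3│· · ♘ · · · · ♘│3
2│♙ ♙ ♙ ♙ ♙ ♙ ♙ ♙│2
1│♖ · ♗ ♕ ♔ ♗ · ♖│1
  ─────────────────
  a b c d e f g h

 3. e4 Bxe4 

  a b c d e f g h
  ─────────────────
8│♜ ♞ · ♛ ♚ ♝ ♞ ♜│8
7│♟ · ♟ ♟ ♟ ♟ ♟ ♟│7
6│· ♟ · · · · · ·│6
5│· · · · · · · ·│5
4│· · · · ♝ · · ·│4
3│· · ♘ · · · · ♘│3
2│♙ ♙ ♙ ♙ · ♙ ♙ ♙│2
1│♖ · ♗ ♕ ♔ ♗ · ♖│1
  ─────────────────
  a b c d e f g h

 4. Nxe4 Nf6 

  a b c d e f g h
  ─────────────────
8│♜ ♞ · ♛ ♚ ♝ · ♜│8
7│♟ · ♟ ♟ ♟ ♟ ♟ ♟│7
6│· ♟ · · · ♞ · ·│6
5│· · · · · · · ·│5
4│· · · · ♘ · · ·│4
3│· · · · · · · ♘│3
2│♙ ♙ ♙ ♙ · ♙ ♙ ♙│2
1│♖ · ♗ ♕ ♔ ♗ · ♖│1
  ─────────────────
  a b c d e f g h



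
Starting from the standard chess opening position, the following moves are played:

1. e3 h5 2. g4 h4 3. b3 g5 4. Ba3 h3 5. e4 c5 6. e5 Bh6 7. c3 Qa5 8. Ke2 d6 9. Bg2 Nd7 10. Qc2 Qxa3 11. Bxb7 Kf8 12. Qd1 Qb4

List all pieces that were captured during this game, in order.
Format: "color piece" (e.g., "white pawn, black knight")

Tracking captures:
  Qxa3: captured white bishop
  Bxb7: captured black pawn

white bishop, black pawn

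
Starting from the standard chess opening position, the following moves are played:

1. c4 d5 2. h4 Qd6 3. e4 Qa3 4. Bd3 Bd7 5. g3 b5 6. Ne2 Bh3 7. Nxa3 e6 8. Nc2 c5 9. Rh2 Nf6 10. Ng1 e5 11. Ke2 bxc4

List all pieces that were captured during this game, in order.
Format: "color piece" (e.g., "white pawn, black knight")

Tracking captures:
  Nxa3: captured black queen
  bxc4: captured white pawn

black queen, white pawn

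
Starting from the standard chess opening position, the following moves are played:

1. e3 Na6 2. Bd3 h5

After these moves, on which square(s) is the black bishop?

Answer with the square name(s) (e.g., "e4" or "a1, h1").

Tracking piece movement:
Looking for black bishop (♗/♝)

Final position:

  a b c d e f g h
  ─────────────────
8│♜ · ♝ ♛ ♚ ♝ ♞ ♜│8
7│♟ ♟ ♟ ♟ ♟ ♟ ♟ ·│7
6│♞ · · · · · · ·│6
5│· · · · · · · ♟│5
4│· · · · · · · ·│4
3│· · · ♗ ♙ · · ·│3
2│♙ ♙ ♙ ♙ · ♙ ♙ ♙│2
1│♖ ♘ ♗ ♕ ♔ · ♘ ♖│1
  ─────────────────
  a b c d e f g h


c8, f8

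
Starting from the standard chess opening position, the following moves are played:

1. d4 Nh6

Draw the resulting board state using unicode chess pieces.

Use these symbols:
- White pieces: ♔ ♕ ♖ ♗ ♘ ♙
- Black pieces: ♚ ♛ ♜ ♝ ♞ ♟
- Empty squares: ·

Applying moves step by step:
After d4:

♜ ♞ ♝ ♛ ♚ ♝ ♞ ♜
♟ ♟ ♟ ♟ ♟ ♟ ♟ ♟
· · · · · · · ·
· · · · · · · ·
· · · ♙ · · · ·
· · · · · · · ·
♙ ♙ ♙ · ♙ ♙ ♙ ♙
♖ ♘ ♗ ♕ ♔ ♗ ♘ ♖


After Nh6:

♜ ♞ ♝ ♛ ♚ ♝ · ♜
♟ ♟ ♟ ♟ ♟ ♟ ♟ ♟
· · · · · · · ♞
· · · · · · · ·
· · · ♙ · · · ·
· · · · · · · ·
♙ ♙ ♙ · ♙ ♙ ♙ ♙
♖ ♘ ♗ ♕ ♔ ♗ ♘ ♖



  a b c d e f g h
  ─────────────────
8│♜ ♞ ♝ ♛ ♚ ♝ · ♜│8
7│♟ ♟ ♟ ♟ ♟ ♟ ♟ ♟│7
6│· · · · · · · ♞│6
5│· · · · · · · ·│5
4│· · · ♙ · · · ·│4
3│· · · · · · · ·│3
2│♙ ♙ ♙ · ♙ ♙ ♙ ♙│2
1│♖ ♘ ♗ ♕ ♔ ♗ ♘ ♖│1
  ─────────────────
  a b c d e f g h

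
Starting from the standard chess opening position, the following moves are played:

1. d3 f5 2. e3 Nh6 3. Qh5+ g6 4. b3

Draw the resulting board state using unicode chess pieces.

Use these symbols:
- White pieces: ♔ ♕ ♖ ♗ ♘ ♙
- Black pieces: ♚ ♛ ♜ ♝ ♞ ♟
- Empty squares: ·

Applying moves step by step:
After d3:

♜ ♞ ♝ ♛ ♚ ♝ ♞ ♜
♟ ♟ ♟ ♟ ♟ ♟ ♟ ♟
· · · · · · · ·
· · · · · · · ·
· · · · · · · ·
· · · ♙ · · · ·
♙ ♙ ♙ · ♙ ♙ ♙ ♙
♖ ♘ ♗ ♕ ♔ ♗ ♘ ♖


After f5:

♜ ♞ ♝ ♛ ♚ ♝ ♞ ♜
♟ ♟ ♟ ♟ ♟ · ♟ ♟
· · · · · · · ·
· · · · · ♟ · ·
· · · · · · · ·
· · · ♙ · · · ·
♙ ♙ ♙ · ♙ ♙ ♙ ♙
♖ ♘ ♗ ♕ ♔ ♗ ♘ ♖


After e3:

♜ ♞ ♝ ♛ ♚ ♝ ♞ ♜
♟ ♟ ♟ ♟ ♟ · ♟ ♟
· · · · · · · ·
· · · · · ♟ · ·
· · · · · · · ·
· · · ♙ ♙ · · ·
♙ ♙ ♙ · · ♙ ♙ ♙
♖ ♘ ♗ ♕ ♔ ♗ ♘ ♖


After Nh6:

♜ ♞ ♝ ♛ ♚ ♝ · ♜
♟ ♟ ♟ ♟ ♟ · ♟ ♟
· · · · · · · ♞
· · · · · ♟ · ·
· · · · · · · ·
· · · ♙ ♙ · · ·
♙ ♙ ♙ · · ♙ ♙ ♙
♖ ♘ ♗ ♕ ♔ ♗ ♘ ♖


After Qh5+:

♜ ♞ ♝ ♛ ♚ ♝ · ♜
♟ ♟ ♟ ♟ ♟ · ♟ ♟
· · · · · · · ♞
· · · · · ♟ · ♕
· · · · · · · ·
· · · ♙ ♙ · · ·
♙ ♙ ♙ · · ♙ ♙ ♙
♖ ♘ ♗ · ♔ ♗ ♘ ♖


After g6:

♜ ♞ ♝ ♛ ♚ ♝ · ♜
♟ ♟ ♟ ♟ ♟ · · ♟
· · · · · · ♟ ♞
· · · · · ♟ · ♕
· · · · · · · ·
· · · ♙ ♙ · · ·
♙ ♙ ♙ · · ♙ ♙ ♙
♖ ♘ ♗ · ♔ ♗ ♘ ♖


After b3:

♜ ♞ ♝ ♛ ♚ ♝ · ♜
♟ ♟ ♟ ♟ ♟ · · ♟
· · · · · · ♟ ♞
· · · · · ♟ · ♕
· · · · · · · ·
· ♙ · ♙ ♙ · · ·
♙ · ♙ · · ♙ ♙ ♙
♖ ♘ ♗ · ♔ ♗ ♘ ♖



  a b c d e f g h
  ─────────────────
8│♜ ♞ ♝ ♛ ♚ ♝ · ♜│8
7│♟ ♟ ♟ ♟ ♟ · · ♟│7
6│· · · · · · ♟ ♞│6
5│· · · · · ♟ · ♕│5
4│· · · · · · · ·│4
3│· ♙ · ♙ ♙ · · ·│3
2│♙ · ♙ · · ♙ ♙ ♙│2
1│♖ ♘ ♗ · ♔ ♗ ♘ ♖│1
  ─────────────────
  a b c d e f g h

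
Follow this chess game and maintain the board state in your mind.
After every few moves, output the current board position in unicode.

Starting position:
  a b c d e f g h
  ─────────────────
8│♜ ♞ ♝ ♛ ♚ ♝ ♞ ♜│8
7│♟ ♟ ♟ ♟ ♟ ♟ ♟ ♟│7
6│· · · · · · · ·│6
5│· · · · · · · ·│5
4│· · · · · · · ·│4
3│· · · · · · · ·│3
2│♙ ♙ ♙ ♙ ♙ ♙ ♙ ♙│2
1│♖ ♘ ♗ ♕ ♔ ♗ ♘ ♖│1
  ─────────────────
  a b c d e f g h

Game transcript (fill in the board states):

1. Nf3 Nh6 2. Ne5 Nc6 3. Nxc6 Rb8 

  a b c d e f g h
  ─────────────────
8│· ♜ ♝ ♛ ♚ ♝ · ♜│8
7│♟ ♟ ♟ ♟ ♟ ♟ ♟ ♟│7
6│· · ♘ · · · · ♞│6
5│· · · · · · · ·│5
4│· · · · · · · ·│4
3│· · · · · · · ·│3
2│♙ ♙ ♙ ♙ ♙ ♙ ♙ ♙│2
1│♖ ♘ ♗ ♕ ♔ ♗ · ♖│1
  ─────────────────
  a b c d e f g h

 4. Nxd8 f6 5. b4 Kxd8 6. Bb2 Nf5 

  a b c d e f g h
  ─────────────────
8│· ♜ ♝ ♚ · ♝ · ♜│8
7│♟ ♟ ♟ ♟ ♟ · ♟ ♟│7
6│· · · · · ♟ · ·│6
5│· · · · · ♞ · ·│5
4│· ♙ · · · · · ·│4
3│· · · · · · · ·│3
2│♙ ♗ ♙ ♙ ♙ ♙ ♙ ♙│2
1│♖ ♘ · ♕ ♔ ♗ · ♖│1
  ─────────────────
  a b c d e f g h

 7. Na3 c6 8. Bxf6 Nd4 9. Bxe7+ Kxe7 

  a b c d e f g h
  ─────────────────
8│· ♜ ♝ · · ♝ · ♜│8
7│♟ ♟ · ♟ ♚ · ♟ ♟│7
6│· · ♟ · · · · ·│6
5│· · · · · · · ·│5
4│· ♙ · ♞ · · · ·│4
3│♘ · · · · · · ·│3
2│♙ · ♙ ♙ ♙ ♙ ♙ ♙│2
1│♖ · · ♕ ♔ ♗ · ♖│1
  ─────────────────
  a b c d e f g h

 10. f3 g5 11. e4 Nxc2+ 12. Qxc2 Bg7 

  a b c d e f g h
  ─────────────────
8│· ♜ ♝ · · · · ♜│8
7│♟ ♟ · ♟ ♚ · ♝ ♟│7
6│· · ♟ · · · · ·│6
5│· · · · · · ♟ ·│5
4│· ♙ · · ♙ · · ·│4
3│♘ · · · · ♙ · ·│3
2│♙ · ♕ ♙ · · ♙ ♙│2
1│♖ · · · ♔ ♗ · ♖│1
  ─────────────────
  a b c d e f g h

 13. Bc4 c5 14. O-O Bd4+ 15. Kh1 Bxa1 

  a b c d e f g h
  ─────────────────
8│· ♜ ♝ · · · · ♜│8
7│♟ ♟ · ♟ ♚ · · ♟│7
6│· · · · · · · ·│6
5│· · ♟ · · · ♟ ·│5
4│· ♙ ♗ · ♙ · · ·│4
3│♘ · · · · ♙ · ·│3
2│♙ · ♕ ♙ · · ♙ ♙│2
1│♝ · · · · ♖ · ♔│1
  ─────────────────
  a b c d e f g h



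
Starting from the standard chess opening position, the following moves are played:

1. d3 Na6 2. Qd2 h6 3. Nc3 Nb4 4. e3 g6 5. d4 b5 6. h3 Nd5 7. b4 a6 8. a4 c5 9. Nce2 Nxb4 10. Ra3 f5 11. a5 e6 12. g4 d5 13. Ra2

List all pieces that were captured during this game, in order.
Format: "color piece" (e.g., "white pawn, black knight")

Tracking captures:
  Nxb4: captured white pawn

white pawn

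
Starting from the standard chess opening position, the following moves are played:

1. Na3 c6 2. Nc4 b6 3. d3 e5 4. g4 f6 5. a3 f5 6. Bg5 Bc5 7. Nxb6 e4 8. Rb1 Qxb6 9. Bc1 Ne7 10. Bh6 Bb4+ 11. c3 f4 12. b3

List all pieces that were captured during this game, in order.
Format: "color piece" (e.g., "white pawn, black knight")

Tracking captures:
  Nxb6: captured black pawn
  Qxb6: captured white knight

black pawn, white knight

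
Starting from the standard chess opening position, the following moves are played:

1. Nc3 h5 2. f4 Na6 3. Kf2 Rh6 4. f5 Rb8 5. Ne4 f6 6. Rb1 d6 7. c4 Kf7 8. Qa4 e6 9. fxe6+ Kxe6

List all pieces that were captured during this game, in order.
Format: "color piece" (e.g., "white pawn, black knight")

Tracking captures:
  fxe6+: captured black pawn
  Kxe6: captured white pawn

black pawn, white pawn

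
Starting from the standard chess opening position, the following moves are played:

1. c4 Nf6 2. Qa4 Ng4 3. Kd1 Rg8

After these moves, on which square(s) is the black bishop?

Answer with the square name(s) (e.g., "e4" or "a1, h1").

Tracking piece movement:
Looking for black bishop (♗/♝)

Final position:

  a b c d e f g h
  ─────────────────
8│♜ ♞ ♝ ♛ ♚ ♝ ♜ ·│8
7│♟ ♟ ♟ ♟ ♟ ♟ ♟ ♟│7
6│· · · · · · · ·│6
5│· · · · · · · ·│5
4│♕ · ♙ · · · ♞ ·│4
3│· · · · · · · ·│3
2│♙ ♙ · ♙ ♙ ♙ ♙ ♙│2
1│♖ ♘ ♗ ♔ · ♗ ♘ ♖│1
  ─────────────────
  a b c d e f g h


c8, f8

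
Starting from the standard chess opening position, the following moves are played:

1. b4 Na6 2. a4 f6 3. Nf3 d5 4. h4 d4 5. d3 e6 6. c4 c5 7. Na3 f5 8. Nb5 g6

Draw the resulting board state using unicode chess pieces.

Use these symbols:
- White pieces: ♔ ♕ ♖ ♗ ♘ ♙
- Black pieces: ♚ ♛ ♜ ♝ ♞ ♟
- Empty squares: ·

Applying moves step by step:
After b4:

♜ ♞ ♝ ♛ ♚ ♝ ♞ ♜
♟ ♟ ♟ ♟ ♟ ♟ ♟ ♟
· · · · · · · ·
· · · · · · · ·
· ♙ · · · · · ·
· · · · · · · ·
♙ · ♙ ♙ ♙ ♙ ♙ ♙
♖ ♘ ♗ ♕ ♔ ♗ ♘ ♖


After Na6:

♜ · ♝ ♛ ♚ ♝ ♞ ♜
♟ ♟ ♟ ♟ ♟ ♟ ♟ ♟
♞ · · · · · · ·
· · · · · · · ·
· ♙ · · · · · ·
· · · · · · · ·
♙ · ♙ ♙ ♙ ♙ ♙ ♙
♖ ♘ ♗ ♕ ♔ ♗ ♘ ♖


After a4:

♜ · ♝ ♛ ♚ ♝ ♞ ♜
♟ ♟ ♟ ♟ ♟ ♟ ♟ ♟
♞ · · · · · · ·
· · · · · · · ·
♙ ♙ · · · · · ·
· · · · · · · ·
· · ♙ ♙ ♙ ♙ ♙ ♙
♖ ♘ ♗ ♕ ♔ ♗ ♘ ♖


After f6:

♜ · ♝ ♛ ♚ ♝ ♞ ♜
♟ ♟ ♟ ♟ ♟ · ♟ ♟
♞ · · · · ♟ · ·
· · · · · · · ·
♙ ♙ · · · · · ·
· · · · · · · ·
· · ♙ ♙ ♙ ♙ ♙ ♙
♖ ♘ ♗ ♕ ♔ ♗ ♘ ♖


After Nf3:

♜ · ♝ ♛ ♚ ♝ ♞ ♜
♟ ♟ ♟ ♟ ♟ · ♟ ♟
♞ · · · · ♟ · ·
· · · · · · · ·
♙ ♙ · · · · · ·
· · · · · ♘ · ·
· · ♙ ♙ ♙ ♙ ♙ ♙
♖ ♘ ♗ ♕ ♔ ♗ · ♖


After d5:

♜ · ♝ ♛ ♚ ♝ ♞ ♜
♟ ♟ ♟ · ♟ · ♟ ♟
♞ · · · · ♟ · ·
· · · ♟ · · · ·
♙ ♙ · · · · · ·
· · · · · ♘ · ·
· · ♙ ♙ ♙ ♙ ♙ ♙
♖ ♘ ♗ ♕ ♔ ♗ · ♖


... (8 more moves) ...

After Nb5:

♜ · ♝ ♛ ♚ ♝ ♞ ♜
♟ ♟ · · · · ♟ ♟
♞ · · · ♟ · · ·
· ♘ ♟ · · ♟ · ·
♙ ♙ ♙ ♟ · · · ♙
· · · ♙ · ♘ · ·
· · · · ♙ ♙ ♙ ·
♖ · ♗ ♕ ♔ ♗ · ♖


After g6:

♜ · ♝ ♛ ♚ ♝ ♞ ♜
♟ ♟ · · · · · ♟
♞ · · · ♟ · ♟ ·
· ♘ ♟ · · ♟ · ·
♙ ♙ ♙ ♟ · · · ♙
· · · ♙ · ♘ · ·
· · · · ♙ ♙ ♙ ·
♖ · ♗ ♕ ♔ ♗ · ♖



  a b c d e f g h
  ─────────────────
8│♜ · ♝ ♛ ♚ ♝ ♞ ♜│8
7│♟ ♟ · · · · · ♟│7
6│♞ · · · ♟ · ♟ ·│6
5│· ♘ ♟ · · ♟ · ·│5
4│♙ ♙ ♙ ♟ · · · ♙│4
3│· · · ♙ · ♘ · ·│3
2│· · · · ♙ ♙ ♙ ·│2
1│♖ · ♗ ♕ ♔ ♗ · ♖│1
  ─────────────────
  a b c d e f g h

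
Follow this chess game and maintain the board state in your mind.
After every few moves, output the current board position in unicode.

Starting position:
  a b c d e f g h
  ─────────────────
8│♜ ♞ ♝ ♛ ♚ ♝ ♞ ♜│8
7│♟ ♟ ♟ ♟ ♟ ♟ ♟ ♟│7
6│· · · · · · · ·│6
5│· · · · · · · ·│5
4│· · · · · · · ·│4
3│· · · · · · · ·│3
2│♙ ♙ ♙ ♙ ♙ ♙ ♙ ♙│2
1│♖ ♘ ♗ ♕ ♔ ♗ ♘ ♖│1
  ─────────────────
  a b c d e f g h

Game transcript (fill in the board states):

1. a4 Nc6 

  a b c d e f g h
  ─────────────────
8│♜ · ♝ ♛ ♚ ♝ ♞ ♜│8
7│♟ ♟ ♟ ♟ ♟ ♟ ♟ ♟│7
6│· · ♞ · · · · ·│6
5│· · · · · · · ·│5
4│♙ · · · · · · ·│4
3│· · · · · · · ·│3
2│· ♙ ♙ ♙ ♙ ♙ ♙ ♙│2
1│♖ ♘ ♗ ♕ ♔ ♗ ♘ ♖│1
  ─────────────────
  a b c d e f g h

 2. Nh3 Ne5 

  a b c d e f g h
  ─────────────────
8│♜ · ♝ ♛ ♚ ♝ ♞ ♜│8
7│♟ ♟ ♟ ♟ ♟ ♟ ♟ ♟│7
6│· · · · · · · ·│6
5│· · · · ♞ · · ·│5
4│♙ · · · · · · ·│4
3│· · · · · · · ♘│3
2│· ♙ ♙ ♙ ♙ ♙ ♙ ♙│2
1│♖ ♘ ♗ ♕ ♔ ♗ · ♖│1
  ─────────────────
  a b c d e f g h

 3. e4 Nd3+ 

  a b c d e f g h
  ─────────────────
8│♜ · ♝ ♛ ♚ ♝ ♞ ♜│8
7│♟ ♟ ♟ ♟ ♟ ♟ ♟ ♟│7
6│· · · · · · · ·│6
5│· · · · · · · ·│5
4│♙ · · · ♙ · · ·│4
3│· · · ♞ · · · ♘│3
2│· ♙ ♙ ♙ · ♙ ♙ ♙│2
1│♖ ♘ ♗ ♕ ♔ ♗ · ♖│1
  ─────────────────
  a b c d e f g h

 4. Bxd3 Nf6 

  a b c d e f g h
  ─────────────────
8│♜ · ♝ ♛ ♚ ♝ · ♜│8
7│♟ ♟ ♟ ♟ ♟ ♟ ♟ ♟│7
6│· · · · · ♞ · ·│6
5│· · · · · · · ·│5
4│♙ · · · ♙ · · ·│4
3│· · · ♗ · · · ♘│3
2│· ♙ ♙ ♙ · ♙ ♙ ♙│2
1│♖ ♘ ♗ ♕ ♔ · · ♖│1
  ─────────────────
  a b c d e f g h

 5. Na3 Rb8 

  a b c d e f g h
  ─────────────────
8│· ♜ ♝ ♛ ♚ ♝ · ♜│8
7│♟ ♟ ♟ ♟ ♟ ♟ ♟ ♟│7
6│· · · · · ♞ · ·│6
5│· · · · · · · ·│5
4│♙ · · · ♙ · · ·│4
3│♘ · · ♗ · · · ♘│3
2│· ♙ ♙ ♙ · ♙ ♙ ♙│2
1│♖ · ♗ ♕ ♔ · · ♖│1
  ─────────────────
  a b c d e f g h



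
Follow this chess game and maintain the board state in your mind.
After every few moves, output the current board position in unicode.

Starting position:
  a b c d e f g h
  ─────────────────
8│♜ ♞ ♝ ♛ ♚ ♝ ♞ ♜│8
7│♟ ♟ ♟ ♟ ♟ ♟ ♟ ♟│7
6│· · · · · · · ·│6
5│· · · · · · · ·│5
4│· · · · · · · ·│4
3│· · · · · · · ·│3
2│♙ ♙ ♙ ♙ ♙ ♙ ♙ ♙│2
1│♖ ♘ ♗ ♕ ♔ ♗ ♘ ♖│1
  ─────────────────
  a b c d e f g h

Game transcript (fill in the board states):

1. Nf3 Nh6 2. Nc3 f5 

  a b c d e f g h
  ─────────────────
8│♜ ♞ ♝ ♛ ♚ ♝ · ♜│8
7│♟ ♟ ♟ ♟ ♟ · ♟ ♟│7
6│· · · · · · · ♞│6
5│· · · · · ♟ · ·│5
4│· · · · · · · ·│4
3│· · ♘ · · ♘ · ·│3
2│♙ ♙ ♙ ♙ ♙ ♙ ♙ ♙│2
1│♖ · ♗ ♕ ♔ ♗ · ♖│1
  ─────────────────
  a b c d e f g h

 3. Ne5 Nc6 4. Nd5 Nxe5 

  a b c d e f g h
  ─────────────────
8│♜ · ♝ ♛ ♚ ♝ · ♜│8
7│♟ ♟ ♟ ♟ ♟ · ♟ ♟│7
6│· · · · · · · ♞│6
5│· · · ♘ ♞ ♟ · ·│5
4│· · · · · · · ·│4
3│· · · · · · · ·│3
2│♙ ♙ ♙ ♙ ♙ ♙ ♙ ♙│2
1│♖ · ♗ ♕ ♔ ♗ · ♖│1
  ─────────────────
  a b c d e f g h

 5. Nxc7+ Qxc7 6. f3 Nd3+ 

  a b c d e f g h
  ─────────────────
8│♜ · ♝ · ♚ ♝ · ♜│8
7│♟ ♟ ♛ ♟ ♟ · ♟ ♟│7
6│· · · · · · · ♞│6
5│· · · · · ♟ · ·│5
4│· · · · · · · ·│4
3│· · · ♞ · ♙ · ·│3
2│♙ ♙ ♙ ♙ ♙ · ♙ ♙│2
1│♖ · ♗ ♕ ♔ ♗ · ♖│1
  ─────────────────
  a b c d e f g h

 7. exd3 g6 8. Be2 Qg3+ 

  a b c d e f g h
  ─────────────────
8│♜ · ♝ · ♚ ♝ · ♜│8
7│♟ ♟ · ♟ ♟ · · ♟│7
6│· · · · · · ♟ ♞│6
5│· · · · · ♟ · ·│5
4│· · · · · · · ·│4
3│· · · ♙ · ♙ ♛ ·│3
2│♙ ♙ ♙ ♙ ♗ · ♙ ♙│2
1│♖ · ♗ ♕ ♔ · · ♖│1
  ─────────────────
  a b c d e f g h

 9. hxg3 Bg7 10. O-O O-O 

  a b c d e f g h
  ─────────────────
8│♜ · ♝ · · ♜ ♚ ·│8
7│♟ ♟ · ♟ ♟ · ♝ ♟│7
6│· · · · · · ♟ ♞│6
5│· · · · · ♟ · ·│5
4│· · · · · · · ·│4
3│· · · ♙ · ♙ ♙ ·│3
2│♙ ♙ ♙ ♙ ♗ · ♙ ·│2
1│♖ · ♗ ♕ · ♖ ♔ ·│1
  ─────────────────
  a b c d e f g h



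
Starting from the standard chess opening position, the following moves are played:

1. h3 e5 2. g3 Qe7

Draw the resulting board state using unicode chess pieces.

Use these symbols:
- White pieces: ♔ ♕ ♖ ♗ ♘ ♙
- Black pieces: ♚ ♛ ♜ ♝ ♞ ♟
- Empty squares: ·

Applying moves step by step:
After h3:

♜ ♞ ♝ ♛ ♚ ♝ ♞ ♜
♟ ♟ ♟ ♟ ♟ ♟ ♟ ♟
· · · · · · · ·
· · · · · · · ·
· · · · · · · ·
· · · · · · · ♙
♙ ♙ ♙ ♙ ♙ ♙ ♙ ·
♖ ♘ ♗ ♕ ♔ ♗ ♘ ♖


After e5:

♜ ♞ ♝ ♛ ♚ ♝ ♞ ♜
♟ ♟ ♟ ♟ · ♟ ♟ ♟
· · · · · · · ·
· · · · ♟ · · ·
· · · · · · · ·
· · · · · · · ♙
♙ ♙ ♙ ♙ ♙ ♙ ♙ ·
♖ ♘ ♗ ♕ ♔ ♗ ♘ ♖


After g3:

♜ ♞ ♝ ♛ ♚ ♝ ♞ ♜
♟ ♟ ♟ ♟ · ♟ ♟ ♟
· · · · · · · ·
· · · · ♟ · · ·
· · · · · · · ·
· · · · · · ♙ ♙
♙ ♙ ♙ ♙ ♙ ♙ · ·
♖ ♘ ♗ ♕ ♔ ♗ ♘ ♖


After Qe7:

♜ ♞ ♝ · ♚ ♝ ♞ ♜
♟ ♟ ♟ ♟ ♛ ♟ ♟ ♟
· · · · · · · ·
· · · · ♟ · · ·
· · · · · · · ·
· · · · · · ♙ ♙
♙ ♙ ♙ ♙ ♙ ♙ · ·
♖ ♘ ♗ ♕ ♔ ♗ ♘ ♖



  a b c d e f g h
  ─────────────────
8│♜ ♞ ♝ · ♚ ♝ ♞ ♜│8
7│♟ ♟ ♟ ♟ ♛ ♟ ♟ ♟│7
6│· · · · · · · ·│6
5│· · · · ♟ · · ·│5
4│· · · · · · · ·│4
3│· · · · · · ♙ ♙│3
2│♙ ♙ ♙ ♙ ♙ ♙ · ·│2
1│♖ ♘ ♗ ♕ ♔ ♗ ♘ ♖│1
  ─────────────────
  a b c d e f g h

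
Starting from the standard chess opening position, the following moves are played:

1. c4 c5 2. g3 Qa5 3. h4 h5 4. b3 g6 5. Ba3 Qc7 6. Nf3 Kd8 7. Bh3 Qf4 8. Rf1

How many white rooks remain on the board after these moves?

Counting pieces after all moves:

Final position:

  a b c d e f g h
  ─────────────────
8│♜ ♞ ♝ ♚ · ♝ ♞ ♜│8
7│♟ ♟ · ♟ ♟ ♟ · ·│7
6│· · · · · · ♟ ·│6
5│· · ♟ · · · · ♟│5
4│· · ♙ · · ♛ · ♙│4
3│♗ ♙ · · · ♘ ♙ ♗│3
2│♙ · · ♙ ♙ ♙ · ·│2
1│♖ ♘ · ♕ ♔ ♖ · ·│1
  ─────────────────
  a b c d e f g h


2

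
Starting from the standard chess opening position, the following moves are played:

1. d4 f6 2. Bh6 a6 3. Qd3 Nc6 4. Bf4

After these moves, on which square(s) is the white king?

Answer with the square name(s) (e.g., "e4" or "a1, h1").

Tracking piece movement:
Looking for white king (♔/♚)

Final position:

  a b c d e f g h
  ─────────────────
8│♜ · ♝ ♛ ♚ ♝ ♞ ♜│8
7│· ♟ ♟ ♟ ♟ · ♟ ♟│7
6│♟ · ♞ · · ♟ · ·│6
5│· · · · · · · ·│5
4│· · · ♙ · ♗ · ·│4
3│· · · ♕ · · · ·│3
2│♙ ♙ ♙ · ♙ ♙ ♙ ♙│2
1│♖ ♘ · · ♔ ♗ ♘ ♖│1
  ─────────────────
  a b c d e f g h


e1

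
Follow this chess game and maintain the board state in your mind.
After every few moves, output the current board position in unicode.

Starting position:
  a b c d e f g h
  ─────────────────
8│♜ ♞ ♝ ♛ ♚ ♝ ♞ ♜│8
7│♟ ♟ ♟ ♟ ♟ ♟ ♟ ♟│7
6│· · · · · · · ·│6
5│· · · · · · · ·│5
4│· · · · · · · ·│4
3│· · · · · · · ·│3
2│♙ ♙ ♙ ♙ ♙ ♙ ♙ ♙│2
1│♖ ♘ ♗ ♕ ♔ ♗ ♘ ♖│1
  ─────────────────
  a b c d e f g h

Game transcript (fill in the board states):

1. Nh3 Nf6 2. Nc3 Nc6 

  a b c d e f g h
  ─────────────────
8│♜ · ♝ ♛ ♚ ♝ · ♜│8
7│♟ ♟ ♟ ♟ ♟ ♟ ♟ ♟│7
6│· · ♞ · · ♞ · ·│6
5│· · · · · · · ·│5
4│· · · · · · · ·│4
3│· · ♘ · · · · ♘│3
2│♙ ♙ ♙ ♙ ♙ ♙ ♙ ♙│2
1│♖ · ♗ ♕ ♔ ♗ · ♖│1
  ─────────────────
  a b c d e f g h

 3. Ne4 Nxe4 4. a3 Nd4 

  a b c d e f g h
  ─────────────────
8│♜ · ♝ ♛ ♚ ♝ · ♜│8
7│♟ ♟ ♟ ♟ ♟ ♟ ♟ ♟│7
6│· · · · · · · ·│6
5│· · · · · · · ·│5
4│· · · ♞ ♞ · · ·│4
3│♙ · · · · · · ♘│3
2│· ♙ ♙ ♙ ♙ ♙ ♙ ♙│2
1│♖ · ♗ ♕ ♔ ♗ · ♖│1
  ─────────────────
  a b c d e f g h

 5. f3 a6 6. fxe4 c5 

  a b c d e f g h
  ─────────────────
8│♜ · ♝ ♛ ♚ ♝ · ♜│8
7│· ♟ · ♟ ♟ ♟ ♟ ♟│7
6│♟ · · · · · · ·│6
5│· · ♟ · · · · ·│5
4│· · · ♞ ♙ · · ·│4
3│♙ · · · · · · ♘│3
2│· ♙ ♙ ♙ ♙ · ♙ ♙│2
1│♖ · ♗ ♕ ♔ ♗ · ♖│1
  ─────────────────
  a b c d e f g h

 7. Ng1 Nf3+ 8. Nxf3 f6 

  a b c d e f g h
  ─────────────────
8│♜ · ♝ ♛ ♚ ♝ · ♜│8
7│· ♟ · ♟ ♟ · ♟ ♟│7
6│♟ · · · · ♟ · ·│6
5│· · ♟ · · · · ·│5
4│· · · · ♙ · · ·│4
3│♙ · · · · ♘ · ·│3
2│· ♙ ♙ ♙ ♙ · ♙ ♙│2
1│♖ · ♗ ♕ ♔ ♗ · ♖│1
  ─────────────────
  a b c d e f g h



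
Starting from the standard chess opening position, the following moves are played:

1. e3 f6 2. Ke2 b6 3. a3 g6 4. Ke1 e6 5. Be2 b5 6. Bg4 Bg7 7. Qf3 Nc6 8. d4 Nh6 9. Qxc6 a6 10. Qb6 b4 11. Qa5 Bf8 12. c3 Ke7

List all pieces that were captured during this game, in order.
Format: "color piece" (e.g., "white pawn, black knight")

Tracking captures:
  Qxc6: captured black knight

black knight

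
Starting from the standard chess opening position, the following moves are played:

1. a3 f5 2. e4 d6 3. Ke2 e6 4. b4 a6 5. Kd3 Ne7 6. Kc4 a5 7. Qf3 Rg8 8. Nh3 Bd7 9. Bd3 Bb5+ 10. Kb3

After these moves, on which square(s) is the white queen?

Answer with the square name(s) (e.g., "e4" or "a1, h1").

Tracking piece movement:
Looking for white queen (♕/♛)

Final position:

  a b c d e f g h
  ─────────────────
8│♜ ♞ · ♛ ♚ ♝ ♜ ·│8
7│· ♟ ♟ · ♞ · ♟ ♟│7
6│· · · ♟ ♟ · · ·│6
5│♟ ♝ · · · ♟ · ·│5
4│· ♙ · · ♙ · · ·│4
3│♙ ♔ · ♗ · ♕ · ♘│3
2│· · ♙ ♙ · ♙ ♙ ♙│2
1│♖ ♘ ♗ · · · · ♖│1
  ─────────────────
  a b c d e f g h


f3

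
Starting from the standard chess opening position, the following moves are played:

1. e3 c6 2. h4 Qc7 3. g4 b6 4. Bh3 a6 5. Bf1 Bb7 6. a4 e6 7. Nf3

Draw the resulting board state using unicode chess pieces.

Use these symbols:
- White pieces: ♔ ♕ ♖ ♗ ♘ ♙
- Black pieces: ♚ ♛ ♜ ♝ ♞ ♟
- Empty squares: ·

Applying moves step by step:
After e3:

♜ ♞ ♝ ♛ ♚ ♝ ♞ ♜
♟ ♟ ♟ ♟ ♟ ♟ ♟ ♟
· · · · · · · ·
· · · · · · · ·
· · · · · · · ·
· · · · ♙ · · ·
♙ ♙ ♙ ♙ · ♙ ♙ ♙
♖ ♘ ♗ ♕ ♔ ♗ ♘ ♖


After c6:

♜ ♞ ♝ ♛ ♚ ♝ ♞ ♜
♟ ♟ · ♟ ♟ ♟ ♟ ♟
· · ♟ · · · · ·
· · · · · · · ·
· · · · · · · ·
· · · · ♙ · · ·
♙ ♙ ♙ ♙ · ♙ ♙ ♙
♖ ♘ ♗ ♕ ♔ ♗ ♘ ♖


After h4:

♜ ♞ ♝ ♛ ♚ ♝ ♞ ♜
♟ ♟ · ♟ ♟ ♟ ♟ ♟
· · ♟ · · · · ·
· · · · · · · ·
· · · · · · · ♙
· · · · ♙ · · ·
♙ ♙ ♙ ♙ · ♙ ♙ ·
♖ ♘ ♗ ♕ ♔ ♗ ♘ ♖


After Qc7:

♜ ♞ ♝ · ♚ ♝ ♞ ♜
♟ ♟ ♛ ♟ ♟ ♟ ♟ ♟
· · ♟ · · · · ·
· · · · · · · ·
· · · · · · · ♙
· · · · ♙ · · ·
♙ ♙ ♙ ♙ · ♙ ♙ ·
♖ ♘ ♗ ♕ ♔ ♗ ♘ ♖


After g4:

♜ ♞ ♝ · ♚ ♝ ♞ ♜
♟ ♟ ♛ ♟ ♟ ♟ ♟ ♟
· · ♟ · · · · ·
· · · · · · · ·
· · · · · · ♙ ♙
· · · · ♙ · · ·
♙ ♙ ♙ ♙ · ♙ · ·
♖ ♘ ♗ ♕ ♔ ♗ ♘ ♖


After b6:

♜ ♞ ♝ · ♚ ♝ ♞ ♜
♟ · ♛ ♟ ♟ ♟ ♟ ♟
· ♟ ♟ · · · · ·
· · · · · · · ·
· · · · · · ♙ ♙
· · · · ♙ · · ·
♙ ♙ ♙ ♙ · ♙ · ·
♖ ♘ ♗ ♕ ♔ ♗ ♘ ♖


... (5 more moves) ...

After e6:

♜ ♞ · · ♚ ♝ ♞ ♜
· ♝ ♛ ♟ · ♟ ♟ ♟
♟ ♟ ♟ · ♟ · · ·
· · · · · · · ·
♙ · · · · · ♙ ♙
· · · · ♙ · · ·
· ♙ ♙ ♙ · ♙ · ·
♖ ♘ ♗ ♕ ♔ ♗ ♘ ♖


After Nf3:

♜ ♞ · · ♚ ♝ ♞ ♜
· ♝ ♛ ♟ · ♟ ♟ ♟
♟ ♟ ♟ · ♟ · · ·
· · · · · · · ·
♙ · · · · · ♙ ♙
· · · · ♙ ♘ · ·
· ♙ ♙ ♙ · ♙ · ·
♖ ♘ ♗ ♕ ♔ ♗ · ♖



  a b c d e f g h
  ─────────────────
8│♜ ♞ · · ♚ ♝ ♞ ♜│8
7│· ♝ ♛ ♟ · ♟ ♟ ♟│7
6│♟ ♟ ♟ · ♟ · · ·│6
5│· · · · · · · ·│5
4│♙ · · · · · ♙ ♙│4
3│· · · · ♙ ♘ · ·│3
2│· ♙ ♙ ♙ · ♙ · ·│2
1│♖ ♘ ♗ ♕ ♔ ♗ · ♖│1
  ─────────────────
  a b c d e f g h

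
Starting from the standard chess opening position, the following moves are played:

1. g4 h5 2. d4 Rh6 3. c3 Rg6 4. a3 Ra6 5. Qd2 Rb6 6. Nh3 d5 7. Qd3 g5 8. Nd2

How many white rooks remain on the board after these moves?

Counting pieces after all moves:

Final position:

  a b c d e f g h
  ─────────────────
8│♜ ♞ ♝ ♛ ♚ ♝ ♞ ·│8
7│♟ ♟ ♟ · ♟ ♟ · ·│7
6│· ♜ · · · · · ·│6
5│· · · ♟ · · ♟ ♟│5
4│· · · ♙ · · ♙ ·│4
3│♙ · ♙ ♕ · · · ♘│3
2│· ♙ · ♘ ♙ ♙ · ♙│2
1│♖ · ♗ · ♔ ♗ · ♖│1
  ─────────────────
  a b c d e f g h


2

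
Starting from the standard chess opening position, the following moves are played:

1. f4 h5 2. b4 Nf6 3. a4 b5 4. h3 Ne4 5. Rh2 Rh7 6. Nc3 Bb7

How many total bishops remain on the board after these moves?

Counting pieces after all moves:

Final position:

  a b c d e f g h
  ─────────────────
8│♜ ♞ · ♛ ♚ ♝ · ·│8
7│♟ ♝ ♟ ♟ ♟ ♟ ♟ ♜│7
6│· · · · · · · ·│6
5│· ♟ · · · · · ♟│5
4│♙ ♙ · · ♞ ♙ · ·│4
3│· · ♘ · · · · ♙│3
2│· · ♙ ♙ ♙ · ♙ ♖│2
1│♖ · ♗ ♕ ♔ ♗ ♘ ·│1
  ─────────────────
  a b c d e f g h


4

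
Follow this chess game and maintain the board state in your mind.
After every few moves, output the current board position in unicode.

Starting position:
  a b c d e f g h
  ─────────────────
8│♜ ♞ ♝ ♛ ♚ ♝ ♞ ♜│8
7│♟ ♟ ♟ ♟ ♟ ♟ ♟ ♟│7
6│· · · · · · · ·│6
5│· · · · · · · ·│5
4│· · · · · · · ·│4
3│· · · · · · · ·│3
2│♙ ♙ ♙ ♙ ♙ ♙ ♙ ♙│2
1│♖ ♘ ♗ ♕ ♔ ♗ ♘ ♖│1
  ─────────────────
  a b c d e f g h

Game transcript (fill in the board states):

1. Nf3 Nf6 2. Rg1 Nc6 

  a b c d e f g h
  ─────────────────
8│♜ · ♝ ♛ ♚ ♝ · ♜│8
7│♟ ♟ ♟ ♟ ♟ ♟ ♟ ♟│7
6│· · ♞ · · ♞ · ·│6
5│· · · · · · · ·│5
4│· · · · · · · ·│4
3│· · · · · ♘ · ·│3
2│♙ ♙ ♙ ♙ ♙ ♙ ♙ ♙│2
1│♖ ♘ ♗ ♕ ♔ ♗ ♖ ·│1
  ─────────────────
  a b c d e f g h

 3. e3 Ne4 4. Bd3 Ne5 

  a b c d e f g h
  ─────────────────
8│♜ · ♝ ♛ ♚ ♝ · ♜│8
7│♟ ♟ ♟ ♟ ♟ ♟ ♟ ♟│7
6│· · · · · · · ·│6
5│· · · · ♞ · · ·│5
4│· · · · ♞ · · ·│4
3│· · · ♗ ♙ ♘ · ·│3
2│♙ ♙ ♙ ♙ · ♙ ♙ ♙│2
1│♖ ♘ ♗ ♕ ♔ · ♖ ·│1
  ─────────────────
  a b c d e f g h

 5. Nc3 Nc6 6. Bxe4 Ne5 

  a b c d e f g h
  ─────────────────
8│♜ · ♝ ♛ ♚ ♝ · ♜│8
7│♟ ♟ ♟ ♟ ♟ ♟ ♟ ♟│7
6│· · · · · · · ·│6
5│· · · · ♞ · · ·│5
4│· · · · ♗ · · ·│4
3│· · ♘ · ♙ ♘ · ·│3
2│♙ ♙ ♙ ♙ · ♙ ♙ ♙│2
1│♖ · ♗ ♕ ♔ · ♖ ·│1
  ─────────────────
  a b c d e f g h

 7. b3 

  a b c d e f g h
  ─────────────────
8│♜ · ♝ ♛ ♚ ♝ · ♜│8
7│♟ ♟ ♟ ♟ ♟ ♟ ♟ ♟│7
6│· · · · · · · ·│6
5│· · · · ♞ · · ·│5
4│· · · · ♗ · · ·│4
3│· ♙ ♘ · ♙ ♘ · ·│3
2│♙ · ♙ ♙ · ♙ ♙ ♙│2
1│♖ · ♗ ♕ ♔ · ♖ ·│1
  ─────────────────
  a b c d e f g h


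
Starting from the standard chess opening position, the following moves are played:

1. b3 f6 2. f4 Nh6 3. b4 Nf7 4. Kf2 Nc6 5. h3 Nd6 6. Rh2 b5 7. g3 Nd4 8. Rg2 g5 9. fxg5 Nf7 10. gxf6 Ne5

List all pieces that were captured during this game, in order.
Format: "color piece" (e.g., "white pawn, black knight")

Tracking captures:
  fxg5: captured black pawn
  gxf6: captured black pawn

black pawn, black pawn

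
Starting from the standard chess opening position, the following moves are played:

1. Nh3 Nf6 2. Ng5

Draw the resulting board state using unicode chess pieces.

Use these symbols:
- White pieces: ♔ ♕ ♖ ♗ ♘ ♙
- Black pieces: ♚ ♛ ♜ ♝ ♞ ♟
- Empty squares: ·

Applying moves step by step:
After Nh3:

♜ ♞ ♝ ♛ ♚ ♝ ♞ ♜
♟ ♟ ♟ ♟ ♟ ♟ ♟ ♟
· · · · · · · ·
· · · · · · · ·
· · · · · · · ·
· · · · · · · ♘
♙ ♙ ♙ ♙ ♙ ♙ ♙ ♙
♖ ♘ ♗ ♕ ♔ ♗ · ♖


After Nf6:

♜ ♞ ♝ ♛ ♚ ♝ · ♜
♟ ♟ ♟ ♟ ♟ ♟ ♟ ♟
· · · · · ♞ · ·
· · · · · · · ·
· · · · · · · ·
· · · · · · · ♘
♙ ♙ ♙ ♙ ♙ ♙ ♙ ♙
♖ ♘ ♗ ♕ ♔ ♗ · ♖


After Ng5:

♜ ♞ ♝ ♛ ♚ ♝ · ♜
♟ ♟ ♟ ♟ ♟ ♟ ♟ ♟
· · · · · ♞ · ·
· · · · · · ♘ ·
· · · · · · · ·
· · · · · · · ·
♙ ♙ ♙ ♙ ♙ ♙ ♙ ♙
♖ ♘ ♗ ♕ ♔ ♗ · ♖



  a b c d e f g h
  ─────────────────
8│♜ ♞ ♝ ♛ ♚ ♝ · ♜│8
7│♟ ♟ ♟ ♟ ♟ ♟ ♟ ♟│7
6│· · · · · ♞ · ·│6
5│· · · · · · ♘ ·│5
4│· · · · · · · ·│4
3│· · · · · · · ·│3
2│♙ ♙ ♙ ♙ ♙ ♙ ♙ ♙│2
1│♖ ♘ ♗ ♕ ♔ ♗ · ♖│1
  ─────────────────
  a b c d e f g h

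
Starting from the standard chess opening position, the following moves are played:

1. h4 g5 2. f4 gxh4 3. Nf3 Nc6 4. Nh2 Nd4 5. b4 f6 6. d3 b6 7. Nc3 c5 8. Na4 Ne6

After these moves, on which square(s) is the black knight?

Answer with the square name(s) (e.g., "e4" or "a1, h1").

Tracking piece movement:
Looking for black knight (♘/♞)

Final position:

  a b c d e f g h
  ─────────────────
8│♜ · ♝ ♛ ♚ ♝ ♞ ♜│8
7│♟ · · ♟ ♟ · · ♟│7
6│· ♟ · · ♞ ♟ · ·│6
5│· · ♟ · · · · ·│5
4│♘ ♙ · · · ♙ · ♟│4
3│· · · ♙ · · · ·│3
2│♙ · ♙ · ♙ · ♙ ♘│2
1│♖ · ♗ ♕ ♔ ♗ · ♖│1
  ─────────────────
  a b c d e f g h


e6, g8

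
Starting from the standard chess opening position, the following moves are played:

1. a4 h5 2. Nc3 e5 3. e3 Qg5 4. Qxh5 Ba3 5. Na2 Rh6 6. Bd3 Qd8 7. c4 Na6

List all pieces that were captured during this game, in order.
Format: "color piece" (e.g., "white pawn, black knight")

Tracking captures:
  Qxh5: captured black pawn

black pawn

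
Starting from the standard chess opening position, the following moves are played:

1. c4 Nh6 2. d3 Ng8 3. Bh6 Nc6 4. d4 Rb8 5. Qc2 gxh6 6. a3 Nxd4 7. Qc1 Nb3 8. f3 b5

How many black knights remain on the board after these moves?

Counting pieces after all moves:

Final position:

  a b c d e f g h
  ─────────────────
8│· ♜ ♝ ♛ ♚ ♝ ♞ ♜│8
7│♟ · ♟ ♟ ♟ ♟ · ♟│7
6│· · · · · · · ♟│6
5│· ♟ · · · · · ·│5
4│· · ♙ · · · · ·│4
3│♙ ♞ · · · ♙ · ·│3
2│· ♙ · · ♙ · ♙ ♙│2
1│♖ ♘ ♕ · ♔ ♗ ♘ ♖│1
  ─────────────────
  a b c d e f g h


2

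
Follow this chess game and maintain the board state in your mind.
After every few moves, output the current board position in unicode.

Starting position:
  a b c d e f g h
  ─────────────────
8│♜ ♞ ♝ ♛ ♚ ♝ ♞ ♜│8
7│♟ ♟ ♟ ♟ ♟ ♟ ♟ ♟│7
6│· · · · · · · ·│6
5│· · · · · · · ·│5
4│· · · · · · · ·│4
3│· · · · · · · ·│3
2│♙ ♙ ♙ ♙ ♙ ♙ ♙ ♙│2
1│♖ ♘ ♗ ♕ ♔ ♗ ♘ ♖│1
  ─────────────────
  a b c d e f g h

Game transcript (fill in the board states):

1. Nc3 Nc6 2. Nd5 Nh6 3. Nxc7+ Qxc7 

  a b c d e f g h
  ─────────────────
8│♜ · ♝ · ♚ ♝ · ♜│8
7│♟ ♟ ♛ ♟ ♟ ♟ ♟ ♟│7
6│· · ♞ · · · · ♞│6
5│· · · · · · · ·│5
4│· · · · · · · ·│4
3│· · · · · · · ·│3
2│♙ ♙ ♙ ♙ ♙ ♙ ♙ ♙│2
1│♖ · ♗ ♕ ♔ ♗ ♘ ♖│1
  ─────────────────
  a b c d e f g h

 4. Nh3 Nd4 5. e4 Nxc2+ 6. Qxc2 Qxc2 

  a b c d e f g h
  ─────────────────
8│♜ · ♝ · ♚ ♝ · ♜│8
7│♟ ♟ · ♟ ♟ ♟ ♟ ♟│7
6│· · · · · · · ♞│6
5│· · · · · · · ·│5
4│· · · · ♙ · · ·│4
3│· · · · · · · ♘│3
2│♙ ♙ ♛ ♙ · ♙ ♙ ♙│2
1│♖ · ♗ · ♔ ♗ · ♖│1
  ─────────────────
  a b c d e f g h

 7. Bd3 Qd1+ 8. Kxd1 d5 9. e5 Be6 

  a b c d e f g h
  ─────────────────
8│♜ · · · ♚ ♝ · ♜│8
7│♟ ♟ · · ♟ ♟ ♟ ♟│7
6│· · · · ♝ · · ♞│6
5│· · · ♟ ♙ · · ·│5
4│· · · · · · · ·│4
3│· · · ♗ · · · ♘│3
2│♙ ♙ · ♙ · ♙ ♙ ♙│2
1│♖ · ♗ ♔ · · · ♖│1
  ─────────────────
  a b c d e f g h

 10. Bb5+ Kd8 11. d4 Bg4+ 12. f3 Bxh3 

  a b c d e f g h
  ─────────────────
8│♜ · · ♚ · ♝ · ♜│8
7│♟ ♟ · · ♟ ♟ ♟ ♟│7
6│· · · · · · · ♞│6
5│· ♗ · ♟ ♙ · · ·│5
4│· · · ♙ · · · ·│4
3│· · · · · ♙ · ♝│3
2│♙ ♙ · · · · ♙ ♙│2
1│♖ · ♗ ♔ · · · ♖│1
  ─────────────────
  a b c d e f g h

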